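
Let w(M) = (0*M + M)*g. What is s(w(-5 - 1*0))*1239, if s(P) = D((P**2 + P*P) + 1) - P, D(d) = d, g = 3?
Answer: 577374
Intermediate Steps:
w(M) = 3*M (w(M) = (0*M + M)*3 = (0 + M)*3 = M*3 = 3*M)
s(P) = 1 - P + 2*P**2 (s(P) = ((P**2 + P*P) + 1) - P = ((P**2 + P**2) + 1) - P = (2*P**2 + 1) - P = (1 + 2*P**2) - P = 1 - P + 2*P**2)
s(w(-5 - 1*0))*1239 = (1 - 3*(-5 - 1*0) + 2*(3*(-5 - 1*0))**2)*1239 = (1 - 3*(-5 + 0) + 2*(3*(-5 + 0))**2)*1239 = (1 - 3*(-5) + 2*(3*(-5))**2)*1239 = (1 - 1*(-15) + 2*(-15)**2)*1239 = (1 + 15 + 2*225)*1239 = (1 + 15 + 450)*1239 = 466*1239 = 577374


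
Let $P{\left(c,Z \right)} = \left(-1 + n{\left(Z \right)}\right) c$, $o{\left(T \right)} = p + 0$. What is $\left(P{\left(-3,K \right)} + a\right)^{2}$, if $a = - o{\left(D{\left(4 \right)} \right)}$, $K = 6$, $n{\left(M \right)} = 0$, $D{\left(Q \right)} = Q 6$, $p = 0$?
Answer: $9$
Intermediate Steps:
$D{\left(Q \right)} = 6 Q$
$o{\left(T \right)} = 0$ ($o{\left(T \right)} = 0 + 0 = 0$)
$P{\left(c,Z \right)} = - c$ ($P{\left(c,Z \right)} = \left(-1 + 0\right) c = - c$)
$a = 0$ ($a = \left(-1\right) 0 = 0$)
$\left(P{\left(-3,K \right)} + a\right)^{2} = \left(\left(-1\right) \left(-3\right) + 0\right)^{2} = \left(3 + 0\right)^{2} = 3^{2} = 9$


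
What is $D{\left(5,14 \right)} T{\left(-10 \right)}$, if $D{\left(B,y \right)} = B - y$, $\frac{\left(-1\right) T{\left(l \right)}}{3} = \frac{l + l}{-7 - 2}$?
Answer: $60$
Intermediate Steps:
$T{\left(l \right)} = \frac{2 l}{3}$ ($T{\left(l \right)} = - 3 \frac{l + l}{-7 - 2} = - 3 \frac{2 l}{-9} = - 3 \cdot 2 l \left(- \frac{1}{9}\right) = - 3 \left(- \frac{2 l}{9}\right) = \frac{2 l}{3}$)
$D{\left(5,14 \right)} T{\left(-10 \right)} = \left(5 - 14\right) \frac{2}{3} \left(-10\right) = \left(5 - 14\right) \left(- \frac{20}{3}\right) = \left(-9\right) \left(- \frac{20}{3}\right) = 60$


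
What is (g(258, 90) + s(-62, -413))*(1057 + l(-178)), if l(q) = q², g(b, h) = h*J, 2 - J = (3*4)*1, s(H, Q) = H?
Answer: -31496842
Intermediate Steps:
J = -10 (J = 2 - 3*4 = 2 - 12 = -10)
g(b, h) = -10*h (g(b, h) = h*(-10) = -10*h)
(g(258, 90) + s(-62, -413))*(1057 + l(-178)) = (-10*90 - 62)*(1057 + (-178)²) = (-900 - 62)*(1057 + 31684) = -962*32741 = -31496842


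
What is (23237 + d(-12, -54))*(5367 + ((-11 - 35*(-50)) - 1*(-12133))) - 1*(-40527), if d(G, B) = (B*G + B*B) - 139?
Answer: 512990745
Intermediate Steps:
d(G, B) = -139 + B² + B*G (d(G, B) = (B*G + B²) - 139 = (B² + B*G) - 139 = -139 + B² + B*G)
(23237 + d(-12, -54))*(5367 + ((-11 - 35*(-50)) - 1*(-12133))) - 1*(-40527) = (23237 + (-139 + (-54)² - 54*(-12)))*(5367 + ((-11 - 35*(-50)) - 1*(-12133))) - 1*(-40527) = (23237 + (-139 + 2916 + 648))*(5367 + ((-11 + 1750) + 12133)) + 40527 = (23237 + 3425)*(5367 + (1739 + 12133)) + 40527 = 26662*(5367 + 13872) + 40527 = 26662*19239 + 40527 = 512950218 + 40527 = 512990745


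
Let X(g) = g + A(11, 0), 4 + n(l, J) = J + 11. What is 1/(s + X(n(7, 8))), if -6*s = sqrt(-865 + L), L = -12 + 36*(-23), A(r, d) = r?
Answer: 936/26041 + 6*I*sqrt(1705)/26041 ≈ 0.035943 + 0.0095138*I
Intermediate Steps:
n(l, J) = 7 + J (n(l, J) = -4 + (J + 11) = -4 + (11 + J) = 7 + J)
L = -840 (L = -12 - 828 = -840)
X(g) = 11 + g (X(g) = g + 11 = 11 + g)
s = -I*sqrt(1705)/6 (s = -sqrt(-865 - 840)/6 = -I*sqrt(1705)/6 ≈ -6.8819*I)
1/(s + X(n(7, 8))) = 1/(-I*sqrt(1705)/6 + (11 + (7 + 8))) = 1/(-I*sqrt(1705)/6 + (11 + 15)) = 1/(-I*sqrt(1705)/6 + 26) = 1/(26 - I*sqrt(1705)/6)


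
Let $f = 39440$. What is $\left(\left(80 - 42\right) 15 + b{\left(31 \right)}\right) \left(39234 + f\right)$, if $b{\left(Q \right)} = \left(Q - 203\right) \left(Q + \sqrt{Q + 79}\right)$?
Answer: $-374645588 - 13531928 \sqrt{110} \approx -5.1657 \cdot 10^{8}$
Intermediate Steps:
$b{\left(Q \right)} = \left(-203 + Q\right) \left(Q + \sqrt{79 + Q}\right)$
$\left(\left(80 - 42\right) 15 + b{\left(31 \right)}\right) \left(39234 + f\right) = \left(\left(80 - 42\right) 15 + \left(31^{2} - 6293 - 203 \sqrt{79 + 31} + 31 \sqrt{79 + 31}\right)\right) \left(39234 + 39440\right) = \left(38 \cdot 15 + \left(961 - 6293 - 203 \sqrt{110} + 31 \sqrt{110}\right)\right) 78674 = \left(570 - \left(5332 + 172 \sqrt{110}\right)\right) 78674 = \left(-4762 - 172 \sqrt{110}\right) 78674 = -374645588 - 13531928 \sqrt{110}$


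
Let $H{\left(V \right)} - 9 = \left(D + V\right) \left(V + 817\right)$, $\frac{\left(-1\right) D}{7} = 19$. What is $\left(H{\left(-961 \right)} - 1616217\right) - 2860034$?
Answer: $-4318706$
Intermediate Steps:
$D = -133$ ($D = \left(-7\right) 19 = -133$)
$H{\left(V \right)} = 9 + \left(-133 + V\right) \left(817 + V\right)$ ($H{\left(V \right)} = 9 + \left(-133 + V\right) \left(V + 817\right) = 9 + \left(-133 + V\right) \left(817 + V\right)$)
$\left(H{\left(-961 \right)} - 1616217\right) - 2860034 = \left(\left(-108652 + \left(-961\right)^{2} + 684 \left(-961\right)\right) - 1616217\right) - 2860034 = \left(\left(-108652 + 923521 - 657324\right) - 1616217\right) - 2860034 = \left(157545 - 1616217\right) - 2860034 = -1458672 - 2860034 = -4318706$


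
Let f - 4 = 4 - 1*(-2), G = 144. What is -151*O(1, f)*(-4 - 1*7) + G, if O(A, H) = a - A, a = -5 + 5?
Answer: -1517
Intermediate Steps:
a = 0
f = 10 (f = 4 + (4 - 1*(-2)) = 4 + (4 + 2) = 4 + 6 = 10)
O(A, H) = -A (O(A, H) = 0 - A = -A)
-151*O(1, f)*(-4 - 1*7) + G = -151*(-1*1)*(-4 - 1*7) + 144 = -(-151)*(-4 - 7) + 144 = -(-151)*(-11) + 144 = -151*11 + 144 = -1661 + 144 = -1517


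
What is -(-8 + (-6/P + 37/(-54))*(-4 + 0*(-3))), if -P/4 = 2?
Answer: 223/27 ≈ 8.2593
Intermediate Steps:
P = -8 (P = -4*2 = -8)
-(-8 + (-6/P + 37/(-54))*(-4 + 0*(-3))) = -(-8 + (-6/(-8) + 37/(-54))*(-4 + 0*(-3))) = -(-8 + (-6*(-⅛) + 37*(-1/54))*(-4 + 0)) = -(-8 + (¾ - 37/54)*(-4)) = -(-8 + (7/108)*(-4)) = -(-8 - 7/27) = -1*(-223/27) = 223/27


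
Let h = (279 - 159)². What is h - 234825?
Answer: -220425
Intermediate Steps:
h = 14400 (h = 120² = 14400)
h - 234825 = 14400 - 234825 = -220425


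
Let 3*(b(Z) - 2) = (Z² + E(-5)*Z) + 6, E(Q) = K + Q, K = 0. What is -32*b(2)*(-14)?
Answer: 896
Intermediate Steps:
E(Q) = Q (E(Q) = 0 + Q = Q)
b(Z) = 4 - 5*Z/3 + Z²/3 (b(Z) = 2 + ((Z² - 5*Z) + 6)/3 = 2 + (6 + Z² - 5*Z)/3 = 2 + (2 - 5*Z/3 + Z²/3) = 4 - 5*Z/3 + Z²/3)
-32*b(2)*(-14) = -32*(4 - 5/3*2 + (⅓)*2²)*(-14) = -32*(4 - 10/3 + (⅓)*4)*(-14) = -32*(4 - 10/3 + 4/3)*(-14) = -32*2*(-14) = -64*(-14) = 896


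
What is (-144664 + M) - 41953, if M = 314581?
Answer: 127964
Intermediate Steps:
(-144664 + M) - 41953 = (-144664 + 314581) - 41953 = 169917 - 41953 = 127964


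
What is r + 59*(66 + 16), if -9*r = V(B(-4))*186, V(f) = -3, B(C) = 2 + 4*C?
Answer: 4900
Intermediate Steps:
r = 62 (r = -(-1)*186/3 = -⅑*(-558) = 62)
r + 59*(66 + 16) = 62 + 59*(66 + 16) = 62 + 59*82 = 62 + 4838 = 4900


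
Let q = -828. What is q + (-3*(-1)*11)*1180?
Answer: 38112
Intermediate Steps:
q + (-3*(-1)*11)*1180 = -828 + (-3*(-1)*11)*1180 = -828 + (3*11)*1180 = -828 + 33*1180 = -828 + 38940 = 38112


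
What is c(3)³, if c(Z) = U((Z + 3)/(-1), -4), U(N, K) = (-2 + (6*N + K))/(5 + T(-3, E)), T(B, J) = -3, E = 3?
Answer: -9261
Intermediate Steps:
U(N, K) = -1 + K/2 + 3*N (U(N, K) = (-2 + (6*N + K))/(5 - 3) = (-2 + (K + 6*N))/2 = (-2 + K + 6*N)*(½) = -1 + K/2 + 3*N)
c(Z) = -12 - 3*Z (c(Z) = -1 + (½)*(-4) + 3*((Z + 3)/(-1)) = -1 - 2 + 3*(-(3 + Z)) = -1 - 2 + 3*(-3 - Z) = -1 - 2 + (-9 - 3*Z) = -12 - 3*Z)
c(3)³ = (-12 - 3*3)³ = (-12 - 9)³ = (-21)³ = -9261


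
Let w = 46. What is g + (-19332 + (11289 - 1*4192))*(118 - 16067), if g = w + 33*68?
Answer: 195138305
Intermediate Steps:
g = 2290 (g = 46 + 33*68 = 46 + 2244 = 2290)
g + (-19332 + (11289 - 1*4192))*(118 - 16067) = 2290 + (-19332 + (11289 - 1*4192))*(118 - 16067) = 2290 + (-19332 + (11289 - 4192))*(-15949) = 2290 + (-19332 + 7097)*(-15949) = 2290 - 12235*(-15949) = 2290 + 195136015 = 195138305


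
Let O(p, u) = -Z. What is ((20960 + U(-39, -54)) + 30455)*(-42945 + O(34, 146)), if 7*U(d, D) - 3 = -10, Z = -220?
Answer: -2196663150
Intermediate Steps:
U(d, D) = -1 (U(d, D) = 3/7 + (⅐)*(-10) = 3/7 - 10/7 = -1)
O(p, u) = 220 (O(p, u) = -1*(-220) = 220)
((20960 + U(-39, -54)) + 30455)*(-42945 + O(34, 146)) = ((20960 - 1) + 30455)*(-42945 + 220) = (20959 + 30455)*(-42725) = 51414*(-42725) = -2196663150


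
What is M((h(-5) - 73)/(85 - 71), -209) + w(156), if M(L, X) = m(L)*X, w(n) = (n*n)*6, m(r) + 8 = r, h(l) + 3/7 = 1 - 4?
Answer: 14585239/98 ≈ 1.4883e+5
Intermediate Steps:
h(l) = -24/7 (h(l) = -3/7 + (1 - 4) = -3/7 - 3 = -24/7)
m(r) = -8 + r
w(n) = 6*n² (w(n) = n²*6 = 6*n²)
M(L, X) = X*(-8 + L) (M(L, X) = (-8 + L)*X = X*(-8 + L))
M((h(-5) - 73)/(85 - 71), -209) + w(156) = -209*(-8 + (-24/7 - 73)/(85 - 71)) + 6*156² = -209*(-8 - 535/7/14) + 6*24336 = -209*(-8 - 535/7*1/14) + 146016 = -209*(-8 - 535/98) + 146016 = -209*(-1319/98) + 146016 = 275671/98 + 146016 = 14585239/98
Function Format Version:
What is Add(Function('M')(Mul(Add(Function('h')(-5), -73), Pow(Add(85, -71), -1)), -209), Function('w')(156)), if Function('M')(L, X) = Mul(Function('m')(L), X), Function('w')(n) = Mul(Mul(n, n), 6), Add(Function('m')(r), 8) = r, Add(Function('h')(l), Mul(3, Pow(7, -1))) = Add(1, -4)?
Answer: Rational(14585239, 98) ≈ 1.4883e+5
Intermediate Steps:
Function('h')(l) = Rational(-24, 7) (Function('h')(l) = Add(Rational(-3, 7), Add(1, -4)) = Add(Rational(-3, 7), -3) = Rational(-24, 7))
Function('m')(r) = Add(-8, r)
Function('w')(n) = Mul(6, Pow(n, 2)) (Function('w')(n) = Mul(Pow(n, 2), 6) = Mul(6, Pow(n, 2)))
Function('M')(L, X) = Mul(X, Add(-8, L)) (Function('M')(L, X) = Mul(Add(-8, L), X) = Mul(X, Add(-8, L)))
Add(Function('M')(Mul(Add(Function('h')(-5), -73), Pow(Add(85, -71), -1)), -209), Function('w')(156)) = Add(Mul(-209, Add(-8, Mul(Add(Rational(-24, 7), -73), Pow(Add(85, -71), -1)))), Mul(6, Pow(156, 2))) = Add(Mul(-209, Add(-8, Mul(Rational(-535, 7), Pow(14, -1)))), Mul(6, 24336)) = Add(Mul(-209, Add(-8, Mul(Rational(-535, 7), Rational(1, 14)))), 146016) = Add(Mul(-209, Add(-8, Rational(-535, 98))), 146016) = Add(Mul(-209, Rational(-1319, 98)), 146016) = Add(Rational(275671, 98), 146016) = Rational(14585239, 98)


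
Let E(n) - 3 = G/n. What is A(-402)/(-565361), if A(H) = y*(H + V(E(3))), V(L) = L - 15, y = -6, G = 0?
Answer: -2484/565361 ≈ -0.0043937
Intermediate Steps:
E(n) = 3 (E(n) = 3 + 0/n = 3 + 0 = 3)
V(L) = -15 + L
A(H) = 72 - 6*H (A(H) = -6*(H + (-15 + 3)) = -6*(H - 12) = -6*(-12 + H) = 72 - 6*H)
A(-402)/(-565361) = (72 - 6*(-402))/(-565361) = (72 + 2412)*(-1/565361) = 2484*(-1/565361) = -2484/565361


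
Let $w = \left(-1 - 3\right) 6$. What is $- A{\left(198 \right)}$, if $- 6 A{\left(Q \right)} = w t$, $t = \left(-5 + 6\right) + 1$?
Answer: $-8$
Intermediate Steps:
$t = 2$ ($t = 1 + 1 = 2$)
$w = -24$ ($w = \left(-4\right) 6 = -24$)
$A{\left(Q \right)} = 8$ ($A{\left(Q \right)} = - \frac{\left(-24\right) 2}{6} = \left(- \frac{1}{6}\right) \left(-48\right) = 8$)
$- A{\left(198 \right)} = \left(-1\right) 8 = -8$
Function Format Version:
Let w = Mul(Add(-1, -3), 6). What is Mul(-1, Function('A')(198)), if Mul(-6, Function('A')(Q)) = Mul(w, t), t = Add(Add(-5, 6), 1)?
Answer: -8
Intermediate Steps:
t = 2 (t = Add(1, 1) = 2)
w = -24 (w = Mul(-4, 6) = -24)
Function('A')(Q) = 8 (Function('A')(Q) = Mul(Rational(-1, 6), Mul(-24, 2)) = Mul(Rational(-1, 6), -48) = 8)
Mul(-1, Function('A')(198)) = Mul(-1, 8) = -8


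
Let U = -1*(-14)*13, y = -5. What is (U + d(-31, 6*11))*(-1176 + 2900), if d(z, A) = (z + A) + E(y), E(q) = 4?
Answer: 381004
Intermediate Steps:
U = 182 (U = 14*13 = 182)
d(z, A) = 4 + A + z (d(z, A) = (z + A) + 4 = (A + z) + 4 = 4 + A + z)
(U + d(-31, 6*11))*(-1176 + 2900) = (182 + (4 + 6*11 - 31))*(-1176 + 2900) = (182 + (4 + 66 - 31))*1724 = (182 + 39)*1724 = 221*1724 = 381004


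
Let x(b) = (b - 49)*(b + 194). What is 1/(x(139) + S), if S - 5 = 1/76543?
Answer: 76543/2294376426 ≈ 3.3361e-5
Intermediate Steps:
S = 382716/76543 (S = 5 + 1/76543 = 382716/76543 ≈ 5.0000)
x(b) = (-49 + b)*(194 + b)
1/(x(139) + S) = 1/((-9506 + 139² + 145*139) + 382716/76543) = 1/((-9506 + 19321 + 20155) + 382716/76543) = 1/(29970 + 382716/76543) = 1/(2294376426/76543) = 76543/2294376426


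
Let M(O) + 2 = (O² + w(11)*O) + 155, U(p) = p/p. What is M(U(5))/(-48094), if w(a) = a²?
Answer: -275/48094 ≈ -0.0057180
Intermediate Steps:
U(p) = 1
M(O) = 153 + O² + 121*O (M(O) = -2 + ((O² + 11²*O) + 155) = -2 + ((O² + 121*O) + 155) = -2 + (155 + O² + 121*O) = 153 + O² + 121*O)
M(U(5))/(-48094) = (153 + 1² + 121*1)/(-48094) = (153 + 1 + 121)*(-1/48094) = 275*(-1/48094) = -275/48094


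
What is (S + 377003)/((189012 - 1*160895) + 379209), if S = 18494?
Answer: 395497/407326 ≈ 0.97096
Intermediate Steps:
(S + 377003)/((189012 - 1*160895) + 379209) = (18494 + 377003)/((189012 - 1*160895) + 379209) = 395497/((189012 - 160895) + 379209) = 395497/(28117 + 379209) = 395497/407326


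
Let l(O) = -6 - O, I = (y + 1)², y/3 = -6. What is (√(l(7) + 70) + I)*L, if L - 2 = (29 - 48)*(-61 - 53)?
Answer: 626552 + 2168*√57 ≈ 6.4292e+5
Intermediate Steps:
y = -18 (y = 3*(-6) = -18)
I = 289 (I = (-18 + 1)² = (-17)² = 289)
L = 2168 (L = 2 + (29 - 48)*(-61 - 53) = 2 - 19*(-114) = 2 + 2166 = 2168)
(√(l(7) + 70) + I)*L = (√((-6 - 1*7) + 70) + 289)*2168 = (√((-6 - 7) + 70) + 289)*2168 = (√(-13 + 70) + 289)*2168 = (√57 + 289)*2168 = (289 + √57)*2168 = 626552 + 2168*√57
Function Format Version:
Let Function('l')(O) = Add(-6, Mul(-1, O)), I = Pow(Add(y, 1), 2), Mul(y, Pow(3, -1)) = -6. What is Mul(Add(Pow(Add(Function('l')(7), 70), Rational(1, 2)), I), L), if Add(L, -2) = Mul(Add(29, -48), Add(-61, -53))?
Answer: Add(626552, Mul(2168, Pow(57, Rational(1, 2)))) ≈ 6.4292e+5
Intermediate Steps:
y = -18 (y = Mul(3, -6) = -18)
I = 289 (I = Pow(Add(-18, 1), 2) = Pow(-17, 2) = 289)
L = 2168 (L = Add(2, Mul(Add(29, -48), Add(-61, -53))) = Add(2, Mul(-19, -114)) = Add(2, 2166) = 2168)
Mul(Add(Pow(Add(Function('l')(7), 70), Rational(1, 2)), I), L) = Mul(Add(Pow(Add(Add(-6, Mul(-1, 7)), 70), Rational(1, 2)), 289), 2168) = Mul(Add(Pow(Add(Add(-6, -7), 70), Rational(1, 2)), 289), 2168) = Mul(Add(Pow(Add(-13, 70), Rational(1, 2)), 289), 2168) = Mul(Add(Pow(57, Rational(1, 2)), 289), 2168) = Mul(Add(289, Pow(57, Rational(1, 2))), 2168) = Add(626552, Mul(2168, Pow(57, Rational(1, 2))))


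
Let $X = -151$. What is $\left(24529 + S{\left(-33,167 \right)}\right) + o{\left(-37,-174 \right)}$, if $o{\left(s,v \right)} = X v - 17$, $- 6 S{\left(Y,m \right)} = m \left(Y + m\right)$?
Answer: $\frac{141169}{3} \approx 47056.0$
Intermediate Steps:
$S{\left(Y,m \right)} = - \frac{m \left(Y + m\right)}{6}$
$o{\left(s,v \right)} = -17 - 151 v$ ($o{\left(s,v \right)} = - 151 v - 17 = -17 - 151 v$)
$\left(24529 + S{\left(-33,167 \right)}\right) + o{\left(-37,-174 \right)} = \left(24529 - \frac{167 \left(-33 + 167\right)}{6}\right) - -26257 = \left(24529 - \frac{167}{6} \cdot 134\right) + \left(-17 + 26274\right) = \left(24529 - \frac{11189}{3}\right) + 26257 = \frac{62398}{3} + 26257 = \frac{141169}{3}$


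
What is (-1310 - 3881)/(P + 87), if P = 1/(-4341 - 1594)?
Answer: -30808585/516344 ≈ -59.667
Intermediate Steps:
P = -1/5935 (P = 1/(-5935) = -1/5935 ≈ -0.00016849)
(-1310 - 3881)/(P + 87) = (-1310 - 3881)/(-1/5935 + 87) = -5191/516344/5935 = -5191*5935/516344 = -30808585/516344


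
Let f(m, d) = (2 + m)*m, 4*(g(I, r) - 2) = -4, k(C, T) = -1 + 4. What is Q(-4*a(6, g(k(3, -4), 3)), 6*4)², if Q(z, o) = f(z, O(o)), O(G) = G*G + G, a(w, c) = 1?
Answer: 64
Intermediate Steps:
k(C, T) = 3
g(I, r) = 1 (g(I, r) = 2 + (¼)*(-4) = 2 - 1 = 1)
O(G) = G + G² (O(G) = G² + G = G + G²)
f(m, d) = m*(2 + m)
Q(z, o) = z*(2 + z)
Q(-4*a(6, g(k(3, -4), 3)), 6*4)² = ((-4*1)*(2 - 4*1))² = (-4*(2 - 4))² = (-4*(-2))² = 8² = 64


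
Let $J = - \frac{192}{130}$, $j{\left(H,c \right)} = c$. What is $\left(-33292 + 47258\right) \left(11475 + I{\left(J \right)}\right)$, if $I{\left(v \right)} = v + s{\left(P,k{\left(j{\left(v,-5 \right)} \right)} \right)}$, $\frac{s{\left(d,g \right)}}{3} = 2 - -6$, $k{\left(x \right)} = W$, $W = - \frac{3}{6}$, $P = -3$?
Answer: $\frac{10437336474}{65} \approx 1.6057 \cdot 10^{8}$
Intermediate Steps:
$W = - \frac{1}{2}$ ($W = \left(-3\right) \frac{1}{6} = - \frac{1}{2} \approx -0.5$)
$k{\left(x \right)} = - \frac{1}{2}$
$J = - \frac{96}{65}$ ($J = \left(-192\right) \frac{1}{130} = - \frac{96}{65} \approx -1.4769$)
$s{\left(d,g \right)} = 24$ ($s{\left(d,g \right)} = 3 \left(2 - -6\right) = 3 \left(2 + 6\right) = 3 \cdot 8 = 24$)
$I{\left(v \right)} = 24 + v$ ($I{\left(v \right)} = v + 24 = 24 + v$)
$\left(-33292 + 47258\right) \left(11475 + I{\left(J \right)}\right) = \left(-33292 + 47258\right) \left(11475 + \left(24 - \frac{96}{65}\right)\right) = 13966 \left(11475 + \frac{1464}{65}\right) = 13966 \cdot \frac{747339}{65} = \frac{10437336474}{65}$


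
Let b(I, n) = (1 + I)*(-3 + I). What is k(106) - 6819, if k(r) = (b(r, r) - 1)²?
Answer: 121433581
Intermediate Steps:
k(r) = (-4 + r² - 2*r)² (k(r) = ((-3 + r² - 2*r) - 1)² = (-4 + r² - 2*r)²)
k(106) - 6819 = (4 - 1*106² + 2*106)² - 6819 = (4 - 1*11236 + 212)² - 6819 = (4 - 11236 + 212)² - 6819 = (-11020)² - 6819 = 121440400 - 6819 = 121433581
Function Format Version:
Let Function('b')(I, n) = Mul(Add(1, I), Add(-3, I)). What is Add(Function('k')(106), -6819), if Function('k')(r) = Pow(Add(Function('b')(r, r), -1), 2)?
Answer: 121433581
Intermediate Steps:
Function('k')(r) = Pow(Add(-4, Pow(r, 2), Mul(-2, r)), 2) (Function('k')(r) = Pow(Add(Add(-3, Pow(r, 2), Mul(-2, r)), -1), 2) = Pow(Add(-4, Pow(r, 2), Mul(-2, r)), 2))
Add(Function('k')(106), -6819) = Add(Pow(Add(4, Mul(-1, Pow(106, 2)), Mul(2, 106)), 2), -6819) = Add(Pow(Add(4, Mul(-1, 11236), 212), 2), -6819) = Add(Pow(Add(4, -11236, 212), 2), -6819) = Add(Pow(-11020, 2), -6819) = Add(121440400, -6819) = 121433581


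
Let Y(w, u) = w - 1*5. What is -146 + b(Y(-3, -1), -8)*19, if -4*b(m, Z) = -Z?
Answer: -184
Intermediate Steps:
Y(w, u) = -5 + w (Y(w, u) = w - 5 = -5 + w)
b(m, Z) = Z/4 (b(m, Z) = -(-1)*Z/4 = Z/4)
-146 + b(Y(-3, -1), -8)*19 = -146 + ((¼)*(-8))*19 = -146 - 2*19 = -146 - 38 = -184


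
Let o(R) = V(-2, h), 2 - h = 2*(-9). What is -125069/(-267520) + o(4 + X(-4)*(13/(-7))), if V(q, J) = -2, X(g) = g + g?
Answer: -409971/267520 ≈ -1.5325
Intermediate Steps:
h = 20 (h = 2 - 2*(-9) = 2 - 1*(-18) = 2 + 18 = 20)
X(g) = 2*g
o(R) = -2
-125069/(-267520) + o(4 + X(-4)*(13/(-7))) = -125069/(-267520) - 2 = -125069*(-1/267520) - 2 = 125069/267520 - 2 = -409971/267520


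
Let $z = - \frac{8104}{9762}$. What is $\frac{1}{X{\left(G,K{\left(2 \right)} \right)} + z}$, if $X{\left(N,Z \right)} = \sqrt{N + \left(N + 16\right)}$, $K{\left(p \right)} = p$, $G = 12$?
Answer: $\frac{4944453}{234136934} + \frac{23824161 \sqrt{10}}{468273868} \approx 0.182$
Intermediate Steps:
$X{\left(N,Z \right)} = \sqrt{16 + 2 N}$ ($X{\left(N,Z \right)} = \sqrt{N + \left(16 + N\right)} = \sqrt{16 + 2 N}$)
$z = - \frac{4052}{4881}$ ($z = \left(-8104\right) \frac{1}{9762} = - \frac{4052}{4881} \approx -0.83016$)
$\frac{1}{X{\left(G,K{\left(2 \right)} \right)} + z} = \frac{1}{\sqrt{16 + 2 \cdot 12} - \frac{4052}{4881}} = \frac{1}{\sqrt{16 + 24} - \frac{4052}{4881}} = \frac{1}{\sqrt{40} - \frac{4052}{4881}} = \frac{1}{2 \sqrt{10} - \frac{4052}{4881}} = \frac{1}{- \frac{4052}{4881} + 2 \sqrt{10}}$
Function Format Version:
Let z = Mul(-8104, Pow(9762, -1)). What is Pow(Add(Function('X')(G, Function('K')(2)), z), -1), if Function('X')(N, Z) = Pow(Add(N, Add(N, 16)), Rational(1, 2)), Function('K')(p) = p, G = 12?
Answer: Add(Rational(4944453, 234136934), Mul(Rational(23824161, 468273868), Pow(10, Rational(1, 2)))) ≈ 0.18200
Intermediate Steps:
Function('X')(N, Z) = Pow(Add(16, Mul(2, N)), Rational(1, 2)) (Function('X')(N, Z) = Pow(Add(N, Add(16, N)), Rational(1, 2)) = Pow(Add(16, Mul(2, N)), Rational(1, 2)))
z = Rational(-4052, 4881) (z = Mul(-8104, Rational(1, 9762)) = Rational(-4052, 4881) ≈ -0.83016)
Pow(Add(Function('X')(G, Function('K')(2)), z), -1) = Pow(Add(Pow(Add(16, Mul(2, 12)), Rational(1, 2)), Rational(-4052, 4881)), -1) = Pow(Add(Pow(Add(16, 24), Rational(1, 2)), Rational(-4052, 4881)), -1) = Pow(Add(Pow(40, Rational(1, 2)), Rational(-4052, 4881)), -1) = Pow(Add(Mul(2, Pow(10, Rational(1, 2))), Rational(-4052, 4881)), -1) = Pow(Add(Rational(-4052, 4881), Mul(2, Pow(10, Rational(1, 2)))), -1)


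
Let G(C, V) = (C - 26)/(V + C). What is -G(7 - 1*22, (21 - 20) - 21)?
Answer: -41/35 ≈ -1.1714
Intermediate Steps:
G(C, V) = (-26 + C)/(C + V)
-G(7 - 1*22, (21 - 20) - 21) = -(-26 + (7 - 1*22))/((7 - 1*22) + ((21 - 20) - 21)) = -(-26 + (7 - 22))/((7 - 22) + (1 - 21)) = -(-26 - 15)/(-15 - 20) = -(-41)/(-35) = -(-1)*(-41)/35 = -1*41/35 = -41/35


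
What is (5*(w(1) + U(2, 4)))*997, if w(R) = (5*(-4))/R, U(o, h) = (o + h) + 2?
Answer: -59820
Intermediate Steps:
U(o, h) = 2 + h + o (U(o, h) = (h + o) + 2 = 2 + h + o)
w(R) = -20/R
(5*(w(1) + U(2, 4)))*997 = (5*(-20/1 + (2 + 4 + 2)))*997 = (5*(-20*1 + 8))*997 = (5*(-20 + 8))*997 = (5*(-12))*997 = -60*997 = -59820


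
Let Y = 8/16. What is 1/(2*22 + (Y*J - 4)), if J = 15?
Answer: 2/95 ≈ 0.021053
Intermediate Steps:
Y = 1/2 (Y = 8*(1/16) = 1/2 ≈ 0.50000)
1/(2*22 + (Y*J - 4)) = 1/(2*22 + ((1/2)*15 - 4)) = 1/(44 + (15/2 - 4)) = 1/(44 + 7/2) = 1/(95/2) = 2/95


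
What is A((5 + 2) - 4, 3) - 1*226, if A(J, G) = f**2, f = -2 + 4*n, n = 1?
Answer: -222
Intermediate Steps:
f = 2 (f = -2 + 4*1 = -2 + 4 = 2)
A(J, G) = 4 (A(J, G) = 2**2 = 4)
A((5 + 2) - 4, 3) - 1*226 = 4 - 1*226 = 4 - 226 = -222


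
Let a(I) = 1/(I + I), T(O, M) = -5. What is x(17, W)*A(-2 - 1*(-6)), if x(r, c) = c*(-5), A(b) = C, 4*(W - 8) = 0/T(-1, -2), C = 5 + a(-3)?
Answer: -580/3 ≈ -193.33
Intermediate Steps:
a(I) = 1/(2*I)
C = 29/6 (C = 5 + (½)/(-3) = 5 + (½)*(-⅓) = 5 - ⅙ = 29/6 ≈ 4.8333)
W = 8 (W = 8 + (0/(-5))/4 = 8 + (0*(-⅕))/4 = 8 + (¼)*0 = 8 + 0 = 8)
A(b) = 29/6
x(r, c) = -5*c
x(17, W)*A(-2 - 1*(-6)) = -5*8*(29/6) = -40*29/6 = -580/3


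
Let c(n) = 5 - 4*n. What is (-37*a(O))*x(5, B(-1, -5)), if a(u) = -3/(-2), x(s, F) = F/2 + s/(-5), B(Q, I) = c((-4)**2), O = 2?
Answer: 6771/4 ≈ 1692.8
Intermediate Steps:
B(Q, I) = -59 (B(Q, I) = 5 - 4*(-4)**2 = 5 - 4*16 = 5 - 64 = -59)
x(s, F) = F/2 - s/5 (x(s, F) = F*(1/2) + s*(-1/5) = F/2 - s/5)
a(u) = 3/2 (a(u) = -3*(-1/2) = 3/2)
(-37*a(O))*x(5, B(-1, -5)) = (-37*3/2)*((1/2)*(-59) - 1/5*5) = -111*(-59/2 - 1)/2 = -111/2*(-61/2) = 6771/4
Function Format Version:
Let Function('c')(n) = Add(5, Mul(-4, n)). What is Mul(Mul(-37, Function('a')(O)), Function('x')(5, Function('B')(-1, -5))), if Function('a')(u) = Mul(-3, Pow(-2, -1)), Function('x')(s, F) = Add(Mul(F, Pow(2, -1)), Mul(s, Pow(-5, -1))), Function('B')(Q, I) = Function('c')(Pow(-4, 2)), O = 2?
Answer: Rational(6771, 4) ≈ 1692.8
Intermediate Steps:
Function('B')(Q, I) = -59 (Function('B')(Q, I) = Add(5, Mul(-4, Pow(-4, 2))) = Add(5, Mul(-4, 16)) = Add(5, -64) = -59)
Function('x')(s, F) = Add(Mul(Rational(1, 2), F), Mul(Rational(-1, 5), s)) (Function('x')(s, F) = Add(Mul(F, Rational(1, 2)), Mul(s, Rational(-1, 5))) = Add(Mul(Rational(1, 2), F), Mul(Rational(-1, 5), s)))
Function('a')(u) = Rational(3, 2) (Function('a')(u) = Mul(-3, Rational(-1, 2)) = Rational(3, 2))
Mul(Mul(-37, Function('a')(O)), Function('x')(5, Function('B')(-1, -5))) = Mul(Mul(-37, Rational(3, 2)), Add(Mul(Rational(1, 2), -59), Mul(Rational(-1, 5), 5))) = Mul(Rational(-111, 2), Add(Rational(-59, 2), -1)) = Mul(Rational(-111, 2), Rational(-61, 2)) = Rational(6771, 4)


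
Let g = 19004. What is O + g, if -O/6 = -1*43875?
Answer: 282254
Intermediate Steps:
O = 263250 (O = -(-6)*43875 = -6*(-43875) = 263250)
O + g = 263250 + 19004 = 282254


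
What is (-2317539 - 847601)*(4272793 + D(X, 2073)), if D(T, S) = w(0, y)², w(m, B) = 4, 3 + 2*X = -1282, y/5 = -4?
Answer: -13524038678260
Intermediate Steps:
y = -20 (y = 5*(-4) = -20)
X = -1285/2 (X = -3/2 + (½)*(-1282) = -3/2 - 641 = -1285/2 ≈ -642.50)
D(T, S) = 16 (D(T, S) = 4² = 16)
(-2317539 - 847601)*(4272793 + D(X, 2073)) = (-2317539 - 847601)*(4272793 + 16) = -3165140*4272809 = -13524038678260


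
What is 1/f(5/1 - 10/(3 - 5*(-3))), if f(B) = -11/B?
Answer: -40/99 ≈ -0.40404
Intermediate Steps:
1/f(5/1 - 10/(3 - 5*(-3))) = 1/(-11/(5/1 - 10/(3 - 5*(-3)))) = 1/(-11/(5*1 - 10/(3 + 15))) = 1/(-11/(5 - 10/18)) = 1/(-11/(5 - 10*1/18)) = 1/(-11/(5 - 5/9)) = 1/(-11/40/9) = 1/(-11*9/40) = 1/(-99/40) = -40/99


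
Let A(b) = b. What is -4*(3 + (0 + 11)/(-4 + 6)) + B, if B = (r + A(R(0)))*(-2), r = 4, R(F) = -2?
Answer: -38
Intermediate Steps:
B = -4 (B = (4 - 2)*(-2) = 2*(-2) = -4)
-4*(3 + (0 + 11)/(-4 + 6)) + B = -4*(3 + (0 + 11)/(-4 + 6)) - 4 = -4*(3 + 11/2) - 4 = -4*17/2 - 4 = -34 - 4 = -38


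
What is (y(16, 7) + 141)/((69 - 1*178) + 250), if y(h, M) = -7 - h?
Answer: 118/141 ≈ 0.83688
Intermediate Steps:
(y(16, 7) + 141)/((69 - 1*178) + 250) = ((-7 - 1*16) + 141)/((69 - 1*178) + 250) = ((-7 - 16) + 141)/((69 - 178) + 250) = (-23 + 141)/(-109 + 250) = 118/141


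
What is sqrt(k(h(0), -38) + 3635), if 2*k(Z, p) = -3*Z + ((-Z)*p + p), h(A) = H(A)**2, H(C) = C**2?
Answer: 4*sqrt(226) ≈ 60.133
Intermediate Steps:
h(A) = A**4 (h(A) = (A**2)**2 = A**4)
k(Z, p) = p/2 - 3*Z/2 - Z*p/2 (k(Z, p) = (-3*Z + ((-Z)*p + p))/2 = (-3*Z + (-Z*p + p))/2 = (-3*Z + (p - Z*p))/2 = (p - 3*Z - Z*p)/2 = p/2 - 3*Z/2 - Z*p/2)
sqrt(k(h(0), -38) + 3635) = sqrt(((1/2)*(-38) - 3/2*0**4 - 1/2*0**4*(-38)) + 3635) = sqrt((-19 - 3/2*0 - 1/2*0*(-38)) + 3635) = sqrt((-19 + 0 + 0) + 3635) = sqrt(-19 + 3635) = sqrt(3616) = 4*sqrt(226)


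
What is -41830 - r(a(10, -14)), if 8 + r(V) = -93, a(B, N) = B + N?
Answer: -41729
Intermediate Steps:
r(V) = -101 (r(V) = -8 - 93 = -101)
-41830 - r(a(10, -14)) = -41830 - 1*(-101) = -41830 + 101 = -41729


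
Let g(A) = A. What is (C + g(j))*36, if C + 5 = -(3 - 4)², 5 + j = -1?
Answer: -432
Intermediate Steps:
j = -6 (j = -5 - 1 = -6)
C = -6 (C = -5 - (3 - 4)² = -5 - 1*(-1)² = -5 - 1*1 = -5 - 1 = -6)
(C + g(j))*36 = (-6 - 6)*36 = -12*36 = -432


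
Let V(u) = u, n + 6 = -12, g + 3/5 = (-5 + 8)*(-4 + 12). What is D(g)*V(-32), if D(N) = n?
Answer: 576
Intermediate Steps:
g = 117/5 (g = -⅗ + (-5 + 8)*(-4 + 12) = -⅗ + 3*8 = -⅗ + 24 = 117/5 ≈ 23.400)
n = -18 (n = -6 - 12 = -18)
D(N) = -18
D(g)*V(-32) = -18*(-32) = 576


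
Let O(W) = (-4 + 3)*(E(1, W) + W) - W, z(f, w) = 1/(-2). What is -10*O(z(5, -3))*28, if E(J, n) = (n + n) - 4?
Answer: -1680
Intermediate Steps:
E(J, n) = -4 + 2*n (E(J, n) = 2*n - 4 = -4 + 2*n)
z(f, w) = -½
O(W) = 4 - 4*W (O(W) = (-4 + 3)*((-4 + 2*W) + W) - W = -(-4 + 3*W) - W = (4 - 3*W) - W = 4 - 4*W)
-10*O(z(5, -3))*28 = -10*(4 - 4*(-½))*28 = -10*(4 + 2)*28 = -10*6*28 = -60*28 = -1680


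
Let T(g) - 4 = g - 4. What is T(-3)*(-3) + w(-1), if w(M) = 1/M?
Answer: 8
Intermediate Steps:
T(g) = g (T(g) = 4 + (g - 4) = 4 + (-4 + g) = g)
w(M) = 1/M
T(-3)*(-3) + w(-1) = -3*(-3) + 1/(-1) = 9 - 1 = 8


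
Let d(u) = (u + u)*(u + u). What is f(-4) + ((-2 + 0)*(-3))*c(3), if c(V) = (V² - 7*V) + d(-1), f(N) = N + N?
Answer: -56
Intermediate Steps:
f(N) = 2*N
d(u) = 4*u² (d(u) = (2*u)*(2*u) = 4*u²)
c(V) = 4 + V² - 7*V (c(V) = (V² - 7*V) + 4*(-1)² = (V² - 7*V) + 4*1 = (V² - 7*V) + 4 = 4 + V² - 7*V)
f(-4) + ((-2 + 0)*(-3))*c(3) = 2*(-4) + ((-2 + 0)*(-3))*(4 + 3² - 7*3) = -8 + (-2*(-3))*(4 + 9 - 21) = -8 + 6*(-8) = -8 - 48 = -56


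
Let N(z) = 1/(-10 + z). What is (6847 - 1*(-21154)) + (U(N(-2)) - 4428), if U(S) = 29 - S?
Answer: 283225/12 ≈ 23602.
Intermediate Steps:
(6847 - 1*(-21154)) + (U(N(-2)) - 4428) = (6847 - 1*(-21154)) + ((29 - 1/(-10 - 2)) - 4428) = (6847 + 21154) + ((29 - 1/(-12)) - 4428) = 28001 + ((29 - 1*(-1/12)) - 4428) = 28001 + ((29 + 1/12) - 4428) = 28001 + (349/12 - 4428) = 28001 - 52787/12 = 283225/12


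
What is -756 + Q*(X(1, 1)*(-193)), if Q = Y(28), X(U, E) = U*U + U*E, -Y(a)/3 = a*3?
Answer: 96516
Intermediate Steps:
Y(a) = -9*a (Y(a) = -3*a*3 = -9*a)
X(U, E) = U² + E*U
Q = -252 (Q = -9*28 = -252)
-756 + Q*(X(1, 1)*(-193)) = -756 - 252*1*(1 + 1)*(-193) = -756 - 252*1*2*(-193) = -756 - 504*(-193) = -756 - 252*(-386) = -756 + 97272 = 96516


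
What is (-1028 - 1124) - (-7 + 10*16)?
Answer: -2305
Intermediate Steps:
(-1028 - 1124) - (-7 + 10*16) = -2152 - (-7 + 160) = -2152 - 1*153 = -2152 - 153 = -2305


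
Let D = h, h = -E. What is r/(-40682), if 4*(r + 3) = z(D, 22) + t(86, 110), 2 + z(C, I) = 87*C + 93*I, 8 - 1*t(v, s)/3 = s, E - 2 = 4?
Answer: -301/40682 ≈ -0.0073989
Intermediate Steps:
E = 6 (E = 2 + 4 = 6)
t(v, s) = 24 - 3*s
h = -6 (h = -1*6 = -6)
D = -6
z(C, I) = -2 + 87*C + 93*I (z(C, I) = -2 + (87*C + 93*I) = -2 + 87*C + 93*I)
r = 301 (r = -3 + ((-2 + 87*(-6) + 93*22) + (24 - 3*110))/4 = -3 + ((-2 - 522 + 2046) + (24 - 330))/4 = -3 + (1522 - 306)/4 = -3 + (¼)*1216 = -3 + 304 = 301)
r/(-40682) = 301/(-40682) = 301*(-1/40682) = -301/40682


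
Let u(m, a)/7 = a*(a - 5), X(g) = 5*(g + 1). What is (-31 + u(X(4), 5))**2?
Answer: 961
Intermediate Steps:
X(g) = 5 + 5*g (X(g) = 5*(1 + g) = 5 + 5*g)
u(m, a) = 7*a*(-5 + a) (u(m, a) = 7*(a*(a - 5)) = 7*(a*(-5 + a)) = 7*a*(-5 + a))
(-31 + u(X(4), 5))**2 = (-31 + 7*5*(-5 + 5))**2 = (-31 + 7*5*0)**2 = (-31 + 0)**2 = (-31)**2 = 961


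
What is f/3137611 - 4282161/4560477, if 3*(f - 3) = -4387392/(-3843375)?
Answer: -5737620819841106908/6110540404240887625 ≈ -0.93897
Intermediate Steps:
f = 4330863/1281125 (f = 3 + (-4387392/(-3843375))/3 = 3 + (-4387392*(-1/3843375))/3 = 3 + (⅓)*(1462464/1281125) = 3 + 487488/1281125 = 4330863/1281125 ≈ 3.3805)
f/3137611 - 4282161/4560477 = (4330863/1281125)/3137611 - 4282161/4560477 = (4330863/1281125)*(1/3137611) - 4282161*1/4560477 = 4330863/4019671892375 - 1427387/1520159 = -5737620819841106908/6110540404240887625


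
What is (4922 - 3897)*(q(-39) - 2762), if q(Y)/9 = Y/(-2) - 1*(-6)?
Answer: -5191625/2 ≈ -2.5958e+6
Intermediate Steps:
q(Y) = 54 - 9*Y/2 (q(Y) = 9*(Y/(-2) - 1*(-6)) = 9*(Y*(-½) + 6) = 9*(-Y/2 + 6) = 9*(6 - Y/2) = 54 - 9*Y/2)
(4922 - 3897)*(q(-39) - 2762) = (4922 - 3897)*((54 - 9/2*(-39)) - 2762) = 1025*((54 + 351/2) - 2762) = 1025*(459/2 - 2762) = 1025*(-5065/2) = -5191625/2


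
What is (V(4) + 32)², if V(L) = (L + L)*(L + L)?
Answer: 9216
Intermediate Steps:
V(L) = 4*L² (V(L) = (2*L)*(2*L) = 4*L²)
(V(4) + 32)² = (4*4² + 32)² = (4*16 + 32)² = (64 + 32)² = 96² = 9216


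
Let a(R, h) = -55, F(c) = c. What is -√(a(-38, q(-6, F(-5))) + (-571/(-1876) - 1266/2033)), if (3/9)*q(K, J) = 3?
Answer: -I*√201163731725901/1906954 ≈ -7.4376*I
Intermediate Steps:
q(K, J) = 9 (q(K, J) = 3*3 = 9)
-√(a(-38, q(-6, F(-5))) + (-571/(-1876) - 1266/2033)) = -√(-55 + (-571/(-1876) - 1266/2033)) = -√(-55 + (-571*(-1/1876) - 1266*1/2033)) = -√(-55 + (571/1876 - 1266/2033)) = -√(-55 - 1214173/3813908) = -√(-210979113/3813908) = -I*√201163731725901/1906954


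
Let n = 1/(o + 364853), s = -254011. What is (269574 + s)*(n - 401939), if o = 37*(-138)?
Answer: -2250352986210216/359747 ≈ -6.2554e+9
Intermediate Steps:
o = -5106
n = 1/359747 (n = 1/(-5106 + 364853) = 1/359747 ≈ 2.7797e-6)
(269574 + s)*(n - 401939) = (269574 - 254011)*(1/359747 - 401939) = 15563*(-144596349432/359747) = -2250352986210216/359747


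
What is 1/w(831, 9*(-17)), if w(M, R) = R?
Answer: -1/153 ≈ -0.0065359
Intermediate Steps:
1/w(831, 9*(-17)) = 1/(9*(-17)) = 1/(-153) = -1/153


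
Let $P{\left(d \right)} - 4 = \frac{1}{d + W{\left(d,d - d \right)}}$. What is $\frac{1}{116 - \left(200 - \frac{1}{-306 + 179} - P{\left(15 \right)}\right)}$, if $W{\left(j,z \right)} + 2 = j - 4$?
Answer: $- \frac{3048}{243737} \approx -0.012505$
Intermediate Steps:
$W{\left(j,z \right)} = -6 + j$ ($W{\left(j,z \right)} = -2 + \left(j - 4\right) = -2 + \left(-4 + j\right) = -6 + j$)
$P{\left(d \right)} = 4 + \frac{1}{-6 + 2 d}$ ($P{\left(d \right)} = 4 + \frac{1}{d + \left(-6 + d\right)} = 4 + \frac{1}{-6 + 2 d}$)
$\frac{1}{116 - \left(200 - \frac{1}{-306 + 179} - P{\left(15 \right)}\right)} = \frac{1}{116 - \left(200 - \frac{1}{-306 + 179} - \frac{-23 + 8 \cdot 15}{2 \left(-3 + 15\right)}\right)} = \frac{1}{116 - \left(200 + \frac{1}{127} - \frac{-23 + 120}{2 \cdot 12}\right)} = \frac{1}{116 + \left(\left(- \frac{1}{127} - 200\right) + \frac{1}{2} \cdot \frac{1}{12} \cdot 97\right)} = \frac{1}{116 + \left(- \frac{25401}{127} + \frac{97}{24}\right)} = \frac{1}{116 - \frac{597305}{3048}} = \frac{1}{- \frac{243737}{3048}} = - \frac{3048}{243737}$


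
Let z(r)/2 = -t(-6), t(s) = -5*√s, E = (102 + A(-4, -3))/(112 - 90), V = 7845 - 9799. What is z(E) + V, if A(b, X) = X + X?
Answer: -1954 + 10*I*√6 ≈ -1954.0 + 24.495*I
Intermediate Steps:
A(b, X) = 2*X
V = -1954
E = 48/11 (E = (102 + 2*(-3))/(112 - 90) = (102 - 6)/22 = 96*(1/22) = 48/11 ≈ 4.3636)
z(r) = 10*I*√6 (z(r) = 2*(-(-5)*√(-6)) = 2*(-(-5)*I*√6) = 2*(5*I*√6) = 10*I*√6)
z(E) + V = 10*I*√6 - 1954 = -1954 + 10*I*√6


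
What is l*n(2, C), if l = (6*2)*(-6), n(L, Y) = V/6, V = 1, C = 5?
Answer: -12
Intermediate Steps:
n(L, Y) = ⅙ (n(L, Y) = 1/6 = 1*(⅙) = ⅙)
l = -72 (l = 12*(-6) = -72)
l*n(2, C) = -72*⅙ = -12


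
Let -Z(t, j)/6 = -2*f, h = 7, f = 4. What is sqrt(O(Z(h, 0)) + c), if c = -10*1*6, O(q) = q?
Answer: 2*I*sqrt(3) ≈ 3.4641*I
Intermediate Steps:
Z(t, j) = 48 (Z(t, j) = -(-12)*4 = -6*(-8) = 48)
c = -60 (c = -10*6 = -60)
sqrt(O(Z(h, 0)) + c) = sqrt(48 - 60) = sqrt(-12) = 2*I*sqrt(3)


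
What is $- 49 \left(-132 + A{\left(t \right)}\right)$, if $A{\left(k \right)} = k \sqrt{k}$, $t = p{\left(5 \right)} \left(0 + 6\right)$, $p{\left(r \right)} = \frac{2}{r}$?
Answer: $6468 - \frac{1176 \sqrt{15}}{25} \approx 6285.8$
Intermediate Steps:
$t = \frac{12}{5}$ ($t = \frac{2}{5} \left(0 + 6\right) = 2 \cdot \frac{1}{5} \cdot 6 = \frac{2}{5} \cdot 6 = \frac{12}{5} \approx 2.4$)
$A{\left(k \right)} = k^{\frac{3}{2}}$
$- 49 \left(-132 + A{\left(t \right)}\right) = - 49 \left(-132 + \left(\frac{12}{5}\right)^{\frac{3}{2}}\right) = - 49 \left(-132 + \frac{24 \sqrt{15}}{25}\right) = 6468 - \frac{1176 \sqrt{15}}{25}$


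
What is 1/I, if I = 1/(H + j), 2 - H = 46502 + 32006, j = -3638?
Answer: -82144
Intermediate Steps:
H = -78506 (H = 2 - (46502 + 32006) = 2 - 1*78508 = 2 - 78508 = -78506)
I = -1/82144 (I = 1/(-78506 - 3638) = 1/(-82144) = -1/82144 ≈ -1.2174e-5)
1/I = 1/(-1/82144) = -82144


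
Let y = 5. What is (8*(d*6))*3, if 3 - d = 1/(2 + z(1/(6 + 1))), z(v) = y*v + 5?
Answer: 1240/3 ≈ 413.33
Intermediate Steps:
z(v) = 5 + 5*v (z(v) = 5*v + 5 = 5 + 5*v)
d = 155/54 (d = 3 - 1/(2 + (5 + 5/(6 + 1))) = 3 - 1/(2 + (5 + 5/7)) = 3 - 1/(2 + 40/7) = 3 - 1/54/7 = 3 - 1*7/54 = 3 - 7/54 = 155/54 ≈ 2.8704)
(8*(d*6))*3 = (8*((155/54)*6))*3 = (8*(155/9))*3 = (1240/9)*3 = 1240/3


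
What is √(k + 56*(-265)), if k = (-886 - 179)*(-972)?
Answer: 2*√255085 ≈ 1010.1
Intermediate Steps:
k = 1035180 (k = -1065*(-972) = 1035180)
√(k + 56*(-265)) = √(1035180 + 56*(-265)) = √(1035180 - 14840) = √1020340 = 2*√255085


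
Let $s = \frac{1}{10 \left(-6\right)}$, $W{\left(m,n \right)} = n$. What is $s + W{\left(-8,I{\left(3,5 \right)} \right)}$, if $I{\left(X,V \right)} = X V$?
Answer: $\frac{899}{60} \approx 14.983$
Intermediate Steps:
$I{\left(X,V \right)} = V X$
$s = - \frac{1}{60}$ ($s = \frac{1}{-60} = - \frac{1}{60} \approx -0.016667$)
$s + W{\left(-8,I{\left(3,5 \right)} \right)} = - \frac{1}{60} + 5 \cdot 3 = - \frac{1}{60} + 15 = \frac{899}{60}$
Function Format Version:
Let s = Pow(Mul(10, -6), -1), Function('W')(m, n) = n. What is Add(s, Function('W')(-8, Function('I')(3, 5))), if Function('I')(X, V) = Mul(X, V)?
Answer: Rational(899, 60) ≈ 14.983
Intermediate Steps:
Function('I')(X, V) = Mul(V, X)
s = Rational(-1, 60) (s = Pow(-60, -1) = Rational(-1, 60) ≈ -0.016667)
Add(s, Function('W')(-8, Function('I')(3, 5))) = Add(Rational(-1, 60), Mul(5, 3)) = Add(Rational(-1, 60), 15) = Rational(899, 60)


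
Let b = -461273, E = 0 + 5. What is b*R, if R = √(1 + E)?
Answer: -461273*√6 ≈ -1.1299e+6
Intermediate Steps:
E = 5
R = √6 (R = √(1 + 5) = √6 ≈ 2.4495)
b*R = -461273*√6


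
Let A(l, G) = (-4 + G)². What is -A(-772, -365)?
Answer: -136161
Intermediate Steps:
-A(-772, -365) = -(-4 - 365)² = -1*(-369)² = -1*136161 = -136161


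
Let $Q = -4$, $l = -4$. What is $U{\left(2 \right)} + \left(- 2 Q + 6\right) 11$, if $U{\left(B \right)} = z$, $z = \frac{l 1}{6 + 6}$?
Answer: $\frac{461}{3} \approx 153.67$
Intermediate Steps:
$z = - \frac{1}{3}$ ($z = \frac{\left(-4\right) 1}{6 + 6} = - \frac{4}{12} = \left(-4\right) \frac{1}{12} = - \frac{1}{3} \approx -0.33333$)
$U{\left(B \right)} = - \frac{1}{3}$
$U{\left(2 \right)} + \left(- 2 Q + 6\right) 11 = - \frac{1}{3} + \left(\left(-2\right) \left(-4\right) + 6\right) 11 = - \frac{1}{3} + \left(8 + 6\right) 11 = - \frac{1}{3} + 14 \cdot 11 = - \frac{1}{3} + 154 = \frac{461}{3}$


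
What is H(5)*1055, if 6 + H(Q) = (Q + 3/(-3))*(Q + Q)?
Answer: 35870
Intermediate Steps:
H(Q) = -6 + 2*Q*(-1 + Q) (H(Q) = -6 + (Q + 3/(-3))*(Q + Q) = -6 + (Q + 3*(-1/3))*(2*Q) = -6 + (Q - 1)*(2*Q) = -6 + (-1 + Q)*(2*Q) = -6 + 2*Q*(-1 + Q))
H(5)*1055 = (-6 - 2*5 + 2*5**2)*1055 = (-6 - 10 + 2*25)*1055 = (-6 - 10 + 50)*1055 = 34*1055 = 35870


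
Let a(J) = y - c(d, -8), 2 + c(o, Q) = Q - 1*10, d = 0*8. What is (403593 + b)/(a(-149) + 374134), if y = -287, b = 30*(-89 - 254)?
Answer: 393303/373867 ≈ 1.0520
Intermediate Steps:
d = 0
b = -10290 (b = 30*(-343) = -10290)
c(o, Q) = -12 + Q (c(o, Q) = -2 + (Q - 1*10) = -2 + (Q - 10) = -2 + (-10 + Q) = -12 + Q)
a(J) = -267 (a(J) = -287 - (-12 - 8) = -287 - 1*(-20) = -287 + 20 = -267)
(403593 + b)/(a(-149) + 374134) = (403593 - 10290)/(-267 + 374134) = 393303/373867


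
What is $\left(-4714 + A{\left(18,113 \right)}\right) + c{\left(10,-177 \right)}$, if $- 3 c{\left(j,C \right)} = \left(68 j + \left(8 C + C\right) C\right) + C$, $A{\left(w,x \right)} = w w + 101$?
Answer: $- \frac{295331}{3} \approx -98444.0$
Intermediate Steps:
$A{\left(w,x \right)} = 101 + w^{2}$ ($A{\left(w,x \right)} = w^{2} + 101 = 101 + w^{2}$)
$c{\left(j,C \right)} = - 3 C^{2} - \frac{68 j}{3} - \frac{C}{3}$ ($c{\left(j,C \right)} = - \frac{\left(68 j + \left(8 C + C\right) C\right) + C}{3} = - \frac{\left(68 j + 9 C C\right) + C}{3} = - \frac{\left(68 j + 9 C^{2}\right) + C}{3} = - \frac{\left(9 C^{2} + 68 j\right) + C}{3} = - \frac{C + 9 C^{2} + 68 j}{3} = - 3 C^{2} - \frac{68 j}{3} - \frac{C}{3}$)
$\left(-4714 + A{\left(18,113 \right)}\right) + c{\left(10,-177 \right)} = \left(-4714 + \left(101 + 18^{2}\right)\right) - \left(\frac{503}{3} + 93987\right) = \left(-4714 + \left(101 + 324\right)\right) - \frac{282464}{3} = \left(-4714 + 425\right) - \frac{282464}{3} = -4289 - \frac{282464}{3} = - \frac{295331}{3}$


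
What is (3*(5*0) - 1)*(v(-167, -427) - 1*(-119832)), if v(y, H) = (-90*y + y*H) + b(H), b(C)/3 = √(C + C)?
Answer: -206171 - 3*I*√854 ≈ -2.0617e+5 - 87.67*I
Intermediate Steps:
b(C) = 3*√2*√C (b(C) = 3*√(C + C) = 3*√(2*C) = 3*(√2*√C) = 3*√2*√C)
v(y, H) = -90*y + H*y + 3*√2*√H (v(y, H) = (-90*y + y*H) + 3*√2*√H = (-90*y + H*y) + 3*√2*√H = -90*y + H*y + 3*√2*√H)
(3*(5*0) - 1)*(v(-167, -427) - 1*(-119832)) = (3*(5*0) - 1)*((-90*(-167) - 427*(-167) + 3*√2*√(-427)) - 1*(-119832)) = (3*0 - 1)*((15030 + 71309 + 3*√2*(I*√427)) + 119832) = (0 - 1)*((15030 + 71309 + 3*I*√854) + 119832) = -((86339 + 3*I*√854) + 119832) = -(206171 + 3*I*√854) = -206171 - 3*I*√854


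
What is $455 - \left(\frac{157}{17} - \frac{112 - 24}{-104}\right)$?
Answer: $\frac{98327}{221} \approx 444.92$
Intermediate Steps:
$455 - \left(\frac{157}{17} - \frac{112 - 24}{-104}\right) = 455 - \left(\frac{157}{17} - \left(112 - 24\right) \left(- \frac{1}{104}\right)\right) = 455 + \left(- \frac{157}{17} + 88 \left(- \frac{1}{104}\right)\right) = 455 - \frac{2228}{221} = \frac{98327}{221}$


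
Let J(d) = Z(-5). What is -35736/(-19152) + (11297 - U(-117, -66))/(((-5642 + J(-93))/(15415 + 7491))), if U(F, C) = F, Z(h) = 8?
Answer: -34771330001/749322 ≈ -46404.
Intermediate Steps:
J(d) = 8
-35736/(-19152) + (11297 - U(-117, -66))/(((-5642 + J(-93))/(15415 + 7491))) = -35736/(-19152) + (11297 - 1*(-117))/(((-5642 + 8)/(15415 + 7491))) = -35736*(-1/19152) + (11297 + 117)/((-5634/22906)) = 1489/798 + 11414/((-5634*1/22906)) = 1489/798 + 11414/(-2817/11453) = 1489/798 + 11414*(-11453/2817) = 1489/798 - 130724542/2817 = -34771330001/749322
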